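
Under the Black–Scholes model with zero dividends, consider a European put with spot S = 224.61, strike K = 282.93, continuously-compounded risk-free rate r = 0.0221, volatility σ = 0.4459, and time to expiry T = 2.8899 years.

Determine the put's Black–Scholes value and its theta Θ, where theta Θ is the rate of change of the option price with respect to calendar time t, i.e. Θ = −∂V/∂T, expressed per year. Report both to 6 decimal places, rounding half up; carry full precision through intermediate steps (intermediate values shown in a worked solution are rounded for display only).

σ√T = 0.4459·√2.8899 = 0.758017
d₁ = (ln(S/K) + (r+σ²/2)T) / (σ√T) = (ln(224.61/282.93) + (0.0221+0.4459²/2)·2.8899) / 0.758017 = (-0.230834 + 0.351162) / 0.758017 = 0.158740
d₂ = d₁ − σ√T = 0.158740 − 0.758017 = -0.599277
e^{−rT} = e^{−0.0221·2.8899} = 0.938130
N(−d₁) = 0.436937,  N(−d₂) = 0.725506
Put price V = K·e^{−rT}·N(−d₂) − S·N(−d₁) = 192.567471 − 98.140384 = 94.427087
φ(d₁) = (1/√(2π))·e^{−d₁²/2} = 0.393947
Θ = −S·φ(d₁)·σ/(2√T) + r·K·e^{−rT}·N(−d₂) = −11.604688 + 4.255741 = -7.348947

price = 94.427087
Θ = -7.348947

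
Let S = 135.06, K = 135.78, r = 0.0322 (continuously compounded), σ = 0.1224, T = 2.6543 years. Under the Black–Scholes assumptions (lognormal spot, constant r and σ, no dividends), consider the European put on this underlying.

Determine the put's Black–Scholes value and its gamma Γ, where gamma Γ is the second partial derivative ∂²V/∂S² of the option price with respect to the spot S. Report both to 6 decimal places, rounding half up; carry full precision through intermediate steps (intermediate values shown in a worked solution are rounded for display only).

σ√T = 0.1224·√2.6543 = 0.199414
d₁ = (ln(S/K) + (r+σ²/2)T) / (σ√T) = (ln(135.06/135.78) + (0.0322+0.1224²/2)·2.6543) / 0.199414 = (-0.005317 + 0.105352) / 0.199414 = 0.501642
d₂ = d₁ − σ√T = 0.501642 − 0.199414 = 0.302228
e^{−rT} = e^{−0.0322·2.6543} = 0.918082
N(−d₁) = 0.307960,  N(−d₂) = 0.381239
Put price V = K·e^{−rT}·N(−d₂) − S·N(−d₁) = 47.524195 − 41.593016 = 5.931180
φ(d₁) = (1/√(2π))·e^{−d₁²/2} = 0.351776
Γ = φ(d₁) / (S·σ·√T) = 0.013061

price = 5.931180
Γ = 0.013061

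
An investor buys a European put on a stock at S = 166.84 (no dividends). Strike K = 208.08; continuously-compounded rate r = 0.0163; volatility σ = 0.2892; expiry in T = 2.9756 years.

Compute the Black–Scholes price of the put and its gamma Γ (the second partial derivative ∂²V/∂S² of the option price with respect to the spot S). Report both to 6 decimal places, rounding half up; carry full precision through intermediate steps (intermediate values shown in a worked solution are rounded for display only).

price = 53.724273
Γ = 0.004771

σ√T = 0.2892·√2.9756 = 0.498868
d₁ = (ln(S/K) + (r+σ²/2)T) / (σ√T) = (ln(166.84/208.08) + (0.0163+0.2892²/2)·2.9756) / 0.498868 = (-0.220887 + 0.172937) / 0.498868 = -0.096119
d₂ = d₁ − σ√T = -0.096119 − 0.498868 = -0.594986
e^{−rT} = e^{−0.0163·2.9756} = 0.952655
N(−d₁) = 0.538287,  N(−d₂) = 0.724074
Put price V = K·e^{−rT}·N(−d₂) − S·N(−d₁) = 143.532044 − 89.807771 = 53.724273
φ(d₁) = (1/√(2π))·e^{−d₁²/2} = 0.397104
Γ = φ(d₁) / (S·σ·√T) = 0.004771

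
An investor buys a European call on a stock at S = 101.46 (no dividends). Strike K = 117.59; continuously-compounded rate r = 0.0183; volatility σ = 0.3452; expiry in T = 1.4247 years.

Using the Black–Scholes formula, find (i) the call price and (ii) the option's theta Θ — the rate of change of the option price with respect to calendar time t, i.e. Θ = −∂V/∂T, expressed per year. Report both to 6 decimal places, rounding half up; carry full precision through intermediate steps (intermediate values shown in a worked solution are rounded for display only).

price = 11.826762
Θ = -6.476303

σ√T = 0.3452·√1.4247 = 0.412033
d₁ = (ln(S/K) + (r+σ²/2)T) / (σ√T) = (ln(101.46/117.59) + (0.0183+0.3452²/2)·1.4247) / 0.412033 = (-0.147539 + 0.110958) / 0.412033 = -0.088783
d₂ = d₁ − σ√T = -0.088783 − 0.412033 = -0.500816
e^{−rT} = e^{−0.0183·1.4247} = 0.974265
N(d₁) = 0.464627,  N(d₂) = 0.308250
Call price V = S·N(d₁) − K·e^{−rT}·N(d₂) = 47.141074 − 35.314312 = 11.826762
φ(d₁) = (1/√(2π))·e^{−d₁²/2} = 0.397373
Θ = −S·φ(d₁)·σ/(2√T) − r·K·e^{−rT}·N(d₂) = −5.830051 − 0.646252 = -6.476303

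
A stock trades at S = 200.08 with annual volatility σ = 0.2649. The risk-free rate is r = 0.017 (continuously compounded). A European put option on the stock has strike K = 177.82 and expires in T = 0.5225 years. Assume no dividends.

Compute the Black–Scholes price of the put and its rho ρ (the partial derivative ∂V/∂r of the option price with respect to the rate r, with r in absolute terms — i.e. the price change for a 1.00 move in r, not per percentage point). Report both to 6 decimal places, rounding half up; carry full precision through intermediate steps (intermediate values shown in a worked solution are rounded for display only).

price = 5.459227
ρ = -26.290438

σ√T = 0.2649·√0.5225 = 0.191481
d₁ = (ln(S/K) + (r+σ²/2)T) / (σ√T) = (ln(200.08/177.82) + (0.017+0.2649²/2)·0.5225) / 0.191481 = (0.117945 + 0.027215) / 0.191481 = 0.758094
d₂ = d₁ − σ√T = 0.758094 − 0.191481 = 0.566613
e^{−rT} = e^{−0.017·0.5225} = 0.991157
N(−d₁) = 0.224197,  N(−d₂) = 0.285488
Put price V = K·e^{−rT}·N(−d₂) − S·N(−d₁) = 50.316628 − 44.857401 = 5.459227
ρ = −K·T·e^{−rT}·N(−d₂) = -26.290438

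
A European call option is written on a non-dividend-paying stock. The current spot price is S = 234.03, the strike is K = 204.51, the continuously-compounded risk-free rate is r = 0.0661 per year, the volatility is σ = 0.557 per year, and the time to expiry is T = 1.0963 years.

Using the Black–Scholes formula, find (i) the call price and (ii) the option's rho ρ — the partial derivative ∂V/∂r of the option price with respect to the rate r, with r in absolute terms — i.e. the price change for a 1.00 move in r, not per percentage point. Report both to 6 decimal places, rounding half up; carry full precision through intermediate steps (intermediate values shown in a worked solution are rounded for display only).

price = 73.514229
ρ = 109.573820

σ√T = 0.557·√1.0963 = 0.583203
d₁ = (ln(S/K) + (r+σ²/2)T) / (σ√T) = (ln(234.03/204.51) + (0.0661+0.557²/2)·1.0963) / 0.583203 = (0.134832 + 0.242528) / 0.583203 = 0.647049
d₂ = d₁ − σ√T = 0.647049 − 0.583203 = 0.063845
e^{−rT} = e^{−0.0661·1.0963} = 0.930098
N(d₁) = 0.741200,  N(d₂) = 0.525453
Call price V = S·N(d₁) − K·e^{−rT}·N(d₂) = 173.462984 − 99.948755 = 73.514229
ρ = K·T·e^{−rT}·N(d₂) = 109.573820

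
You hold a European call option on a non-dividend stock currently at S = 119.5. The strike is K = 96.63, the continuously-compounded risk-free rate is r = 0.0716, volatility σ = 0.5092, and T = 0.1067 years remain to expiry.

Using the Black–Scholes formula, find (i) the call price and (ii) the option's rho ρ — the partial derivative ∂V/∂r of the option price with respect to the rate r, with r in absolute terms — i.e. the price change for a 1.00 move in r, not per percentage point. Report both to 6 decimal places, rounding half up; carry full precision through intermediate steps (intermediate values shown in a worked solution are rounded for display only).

price = 24.375239
ρ = 9.131970

σ√T = 0.5092·√0.1067 = 0.166330
d₁ = (ln(S/K) + (r+σ²/2)T) / (σ√T) = (ln(119.5/96.63) + (0.0716+0.5092²/2)·0.1067) / 0.166330 = (0.212427 + 0.021473) / 0.166330 = 1.406239
d₂ = d₁ − σ√T = 1.406239 − 0.166330 = 1.239909
e^{−rT} = e^{−0.0716·0.1067} = 0.992389
N(d₁) = 0.920173,  N(d₂) = 0.892495
Call price V = S·N(d₁) − K·e^{−rT}·N(d₂) = 109.960716 − 85.585477 = 24.375239
ρ = K·T·e^{−rT}·N(d₂) = 9.131970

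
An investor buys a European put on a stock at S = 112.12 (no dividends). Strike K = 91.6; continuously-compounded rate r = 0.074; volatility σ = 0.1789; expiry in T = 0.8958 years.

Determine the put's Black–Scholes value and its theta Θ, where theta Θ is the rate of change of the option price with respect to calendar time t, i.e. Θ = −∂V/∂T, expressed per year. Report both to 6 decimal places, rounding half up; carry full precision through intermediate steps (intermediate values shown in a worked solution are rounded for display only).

σ√T = 0.1789·√0.8958 = 0.169323
d₁ = (ln(S/K) + (r+σ²/2)T) / (σ√T) = (ln(112.12/91.6) + (0.074+0.1789²/2)·0.8958) / 0.169323 = (0.202138 + 0.080624) / 0.169323 = 1.669961
d₂ = d₁ − σ√T = 1.669961 − 0.169323 = 1.500638
e^{−rT} = e^{−0.074·0.8958} = 0.935860
N(−d₁) = 0.047464,  N(−d₂) = 0.066725
Put price V = K·e^{−rT}·N(−d₂) − S·N(−d₁) = 5.719950 − 5.321610 = 0.398341
φ(d₁) = (1/√(2π))·e^{−d₁²/2} = 0.098932
Θ = −S·φ(d₁)·σ/(2√T) + r·K·e^{−rT}·N(−d₂) = −1.048321 + 0.423276 = -0.625044

price = 0.398341
Θ = -0.625044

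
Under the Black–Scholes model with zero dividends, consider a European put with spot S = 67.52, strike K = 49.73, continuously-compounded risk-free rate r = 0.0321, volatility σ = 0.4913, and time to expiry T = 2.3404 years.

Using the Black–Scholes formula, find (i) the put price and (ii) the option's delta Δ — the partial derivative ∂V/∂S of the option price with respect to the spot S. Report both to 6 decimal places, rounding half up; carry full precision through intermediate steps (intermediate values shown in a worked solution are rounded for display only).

price = 7.918795
Δ = -0.188715

σ√T = 0.4913·√2.3404 = 0.751609
d₁ = (ln(S/K) + (r+σ²/2)T) / (σ√T) = (ln(67.52/49.73) + (0.0321+0.4913²/2)·2.3404) / 0.751609 = (0.305815 + 0.357585) / 0.751609 = 0.882640
d₂ = d₁ − σ√T = 0.882640 − 0.751609 = 0.131032
e^{−rT} = e^{−0.0321·2.3404} = 0.927626
N(−d₁) = 0.188715,  N(−d₂) = 0.447875
Put price V = K·e^{−rT}·N(−d₂) − S·N(−d₁) = 20.660854 − 12.742059 = 7.918795
Δ = −N(−d₁) = -0.188715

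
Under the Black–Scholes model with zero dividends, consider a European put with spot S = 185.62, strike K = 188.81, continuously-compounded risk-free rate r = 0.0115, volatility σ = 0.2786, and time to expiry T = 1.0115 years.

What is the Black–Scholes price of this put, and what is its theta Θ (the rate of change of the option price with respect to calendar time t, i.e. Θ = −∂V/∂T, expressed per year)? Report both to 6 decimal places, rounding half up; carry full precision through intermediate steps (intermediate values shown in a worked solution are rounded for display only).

σ√T = 0.2786·√1.0115 = 0.280197
d₁ = (ln(S/K) + (r+σ²/2)T) / (σ√T) = (ln(185.62/188.81) + (0.0115+0.2786²/2)·1.0115) / 0.280197 = (-0.017040 + 0.050888) / 0.280197 = 0.120800
d₂ = d₁ − σ√T = 0.120800 − 0.280197 = -0.159397
e^{−rT} = e^{−0.0115·1.0115} = 0.988435
N(−d₁) = 0.451925,  N(−d₂) = 0.563322
Put price V = K·e^{−rT}·N(−d₂) − S·N(−d₁) = 105.130785 − 83.886255 = 21.244529
φ(d₁) = (1/√(2π))·e^{−d₁²/2} = 0.396042
Θ = −S·φ(d₁)·σ/(2√T) + r·K·e^{−rT}·N(−d₂) = −10.182027 + 1.209004 = -8.973023

price = 21.244529
Θ = -8.973023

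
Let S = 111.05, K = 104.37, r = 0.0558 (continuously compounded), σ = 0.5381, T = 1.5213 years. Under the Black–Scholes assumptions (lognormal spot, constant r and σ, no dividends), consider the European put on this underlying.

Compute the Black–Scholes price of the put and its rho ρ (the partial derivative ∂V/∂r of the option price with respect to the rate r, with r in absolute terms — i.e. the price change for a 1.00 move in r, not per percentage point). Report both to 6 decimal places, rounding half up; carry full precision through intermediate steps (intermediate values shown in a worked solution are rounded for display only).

price = 19.944223
ρ = -79.343090

σ√T = 0.5381·√1.5213 = 0.663698
d₁ = (ln(S/K) + (r+σ²/2)T) / (σ√T) = (ln(111.05/104.37) + (0.0558+0.5381²/2)·1.5213) / 0.663698 = (0.062038 + 0.305136) / 0.663698 = 0.553225
d₂ = d₁ − σ√T = 0.553225 − 0.663698 = -0.110473
e^{−rT} = e^{−0.0558·1.5213} = 0.918615
N(−d₁) = 0.290055,  N(−d₂) = 0.543983
Put price V = K·e^{−rT}·N(−d₂) − S·N(−d₁) = 52.154795 − 32.210572 = 19.944223
ρ = −K·T·e^{−rT}·N(−d₂) = -79.343090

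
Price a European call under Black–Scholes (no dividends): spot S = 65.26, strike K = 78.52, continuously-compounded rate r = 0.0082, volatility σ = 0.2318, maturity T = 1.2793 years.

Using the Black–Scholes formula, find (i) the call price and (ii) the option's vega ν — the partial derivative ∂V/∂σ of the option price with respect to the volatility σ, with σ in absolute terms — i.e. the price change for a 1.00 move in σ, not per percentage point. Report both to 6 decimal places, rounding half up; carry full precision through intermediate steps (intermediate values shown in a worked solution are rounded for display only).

price = 2.813326
ν = 25.528466

σ√T = 0.2318·√1.2793 = 0.262180
d₁ = (ln(S/K) + (r+σ²/2)T) / (σ√T) = (ln(65.26/78.52) + (0.0082+0.2318²/2)·1.2793) / 0.262180 = (-0.184974 + 0.044859) / 0.262180 = -0.534421
d₂ = d₁ − σ√T = -0.534421 − 0.262180 = -0.796601
e^{−rT} = e^{−0.0082·1.2793} = 0.989565
N(d₁) = 0.296525,  N(d₂) = 0.212841
Call price V = S·N(d₁) − K·e^{−rT}·N(d₂) = 19.351222 − 16.537896 = 2.813326
φ(d₁) = (1/√(2π))·e^{−d₁²/2} = 0.345853
ν = S·φ(d₁)·√T = 25.528466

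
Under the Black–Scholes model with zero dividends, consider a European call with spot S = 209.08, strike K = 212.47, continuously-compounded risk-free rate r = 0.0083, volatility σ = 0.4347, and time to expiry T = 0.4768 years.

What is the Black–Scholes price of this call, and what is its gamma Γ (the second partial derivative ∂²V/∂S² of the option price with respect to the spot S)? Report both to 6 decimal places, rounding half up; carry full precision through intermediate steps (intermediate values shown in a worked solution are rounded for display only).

σ√T = 0.4347·√0.4768 = 0.300163
d₁ = (ln(S/K) + (r+σ²/2)T) / (σ√T) = (ln(209.08/212.47) + (0.0083+0.4347²/2)·0.4768) / 0.300163 = (-0.016084 + 0.049006) / 0.300163 = 0.109682
d₂ = d₁ − σ√T = 0.109682 − 0.300163 = -0.190481
e^{−rT} = e^{−0.0083·0.4768} = 0.996050
N(d₁) = 0.543669,  N(d₂) = 0.424466
Call price V = S·N(d₁) − K·e^{−rT}·N(d₂) = 113.670388 − 89.830109 = 23.840280
φ(d₁) = (1/√(2π))·e^{−d₁²/2} = 0.396550
Γ = φ(d₁) / (S·σ·√T) = 0.006319

price = 23.840280
Γ = 0.006319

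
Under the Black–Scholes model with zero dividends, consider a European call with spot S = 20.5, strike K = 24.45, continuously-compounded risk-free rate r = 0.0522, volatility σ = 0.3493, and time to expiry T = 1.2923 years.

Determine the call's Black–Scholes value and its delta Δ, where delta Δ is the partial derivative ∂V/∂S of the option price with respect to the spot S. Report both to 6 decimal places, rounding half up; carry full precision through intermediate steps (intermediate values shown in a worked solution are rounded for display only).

price = 2.359373
Δ = 0.469978

σ√T = 0.3493·√1.2923 = 0.397082
d₁ = (ln(S/K) + (r+σ²/2)T) / (σ√T) = (ln(20.5/24.45) + (0.0522+0.3493²/2)·1.2923) / 0.397082 = (-0.176205 + 0.146295) / 0.397082 = -0.075325
d₂ = d₁ − σ√T = -0.075325 − 0.397082 = -0.472407
e^{−rT} = e^{−0.0522·1.2923} = 0.934767
N(d₁) = 0.469978,  N(d₂) = 0.318318
Call price V = S·N(d₁) − K·e^{−rT}·N(d₂) = 9.634551 − 7.275178 = 2.359373
Δ = N(d₁) = 0.469978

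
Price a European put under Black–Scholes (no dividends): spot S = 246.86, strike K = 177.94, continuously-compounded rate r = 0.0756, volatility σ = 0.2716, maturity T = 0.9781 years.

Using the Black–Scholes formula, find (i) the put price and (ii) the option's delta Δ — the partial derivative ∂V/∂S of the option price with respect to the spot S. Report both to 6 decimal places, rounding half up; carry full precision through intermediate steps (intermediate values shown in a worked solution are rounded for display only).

σ√T = 0.2716·√0.9781 = 0.268610
d₁ = (ln(S/K) + (r+σ²/2)T) / (σ√T) = (ln(246.86/177.94) + (0.0756+0.2716²/2)·0.9781) / 0.268610 = (0.327375 + 0.110020) / 0.268610 = 1.628367
d₂ = d₁ − σ√T = 1.628367 − 0.268610 = 1.359757
e^{−rT} = e^{−0.0756·0.9781} = 0.928723
N(−d₁) = 0.051724,  N(−d₂) = 0.086953
Put price V = K·e^{−rT}·N(−d₂) − S·N(−d₁) = 14.369653 − 12.768476 = 1.601177
Δ = −N(−d₁) = -0.051724

price = 1.601177
Δ = -0.051724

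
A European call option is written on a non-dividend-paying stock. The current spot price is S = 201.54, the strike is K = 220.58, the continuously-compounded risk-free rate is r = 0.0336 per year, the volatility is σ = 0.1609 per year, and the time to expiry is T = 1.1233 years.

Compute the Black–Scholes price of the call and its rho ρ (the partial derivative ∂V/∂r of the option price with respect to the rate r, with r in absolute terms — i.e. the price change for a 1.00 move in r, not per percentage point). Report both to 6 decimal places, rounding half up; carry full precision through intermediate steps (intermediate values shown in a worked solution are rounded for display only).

σ√T = 0.1609·√1.1233 = 0.170531
d₁ = (ln(S/K) + (r+σ²/2)T) / (σ√T) = (ln(201.54/220.58) + (0.0336+0.1609²/2)·1.1233) / 0.170531 = (-0.090273 + 0.052283) / 0.170531 = -0.222770
d₂ = d₁ − σ√T = -0.222770 − 0.170531 = -0.393301
e^{−rT} = e^{−0.0336·1.1233} = 0.962961
N(d₁) = 0.411857,  N(d₂) = 0.347049
Call price V = S·N(d₁) − K·e^{−rT}·N(d₂) = 83.005714 − 73.716515 = 9.289199
ρ = K·T·e^{−rT}·N(d₂) = 82.805762

price = 9.289199
ρ = 82.805762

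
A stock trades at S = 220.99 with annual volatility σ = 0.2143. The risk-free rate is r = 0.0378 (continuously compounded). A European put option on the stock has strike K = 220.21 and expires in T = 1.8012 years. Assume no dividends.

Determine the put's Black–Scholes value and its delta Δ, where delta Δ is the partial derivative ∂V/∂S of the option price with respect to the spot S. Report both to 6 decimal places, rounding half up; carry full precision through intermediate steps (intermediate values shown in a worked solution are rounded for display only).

price = 17.505848
Δ = -0.347224

σ√T = 0.2143·√1.8012 = 0.287609
d₁ = (ln(S/K) + (r+σ²/2)T) / (σ√T) = (ln(220.99/220.21) + (0.0378+0.2143²/2)·1.8012) / 0.287609 = (0.003536 + 0.109445) / 0.287609 = 0.392827
d₂ = d₁ − σ√T = 0.392827 − 0.287609 = 0.105218
e^{−rT} = e^{−0.0378·1.8012} = 0.934181
N(−d₁) = 0.347224,  N(−d₂) = 0.458102
Put price V = K·e^{−rT}·N(−d₂) − S·N(−d₁) = 94.238794 − 76.732946 = 17.505848
Δ = −N(−d₁) = -0.347224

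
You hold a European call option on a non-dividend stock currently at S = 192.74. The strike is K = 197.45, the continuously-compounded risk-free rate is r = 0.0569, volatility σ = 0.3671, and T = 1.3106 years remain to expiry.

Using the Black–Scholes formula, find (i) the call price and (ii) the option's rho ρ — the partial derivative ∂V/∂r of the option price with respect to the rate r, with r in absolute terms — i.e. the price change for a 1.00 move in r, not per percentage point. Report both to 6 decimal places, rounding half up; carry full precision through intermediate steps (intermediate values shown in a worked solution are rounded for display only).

price = 36.250820
ρ = 111.466169

σ√T = 0.3671·√1.3106 = 0.420261
d₁ = (ln(S/K) + (r+σ²/2)T) / (σ√T) = (ln(192.74/197.45) + (0.0569+0.3671²/2)·1.3106) / 0.420261 = (-0.024143 + 0.162883) / 0.420261 = 0.330127
d₂ = d₁ − σ√T = 0.330127 − 0.420261 = -0.090134
e^{−rT} = e^{−0.0569·1.3106} = 0.928140
N(d₁) = 0.629348,  N(d₂) = 0.464090
Call price V = S·N(d₁) − K·e^{−rT}·N(d₂) = 121.300545 − 85.049724 = 36.250820
ρ = K·T·e^{−rT}·N(d₂) = 111.466169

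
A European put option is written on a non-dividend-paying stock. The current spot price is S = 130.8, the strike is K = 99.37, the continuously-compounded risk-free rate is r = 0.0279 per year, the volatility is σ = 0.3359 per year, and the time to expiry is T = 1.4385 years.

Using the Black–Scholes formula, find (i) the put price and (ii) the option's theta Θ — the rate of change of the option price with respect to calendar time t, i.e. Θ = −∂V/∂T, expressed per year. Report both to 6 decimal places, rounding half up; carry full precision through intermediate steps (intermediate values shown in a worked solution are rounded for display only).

price = 5.521510
Θ = -3.758382

σ√T = 0.3359·√1.4385 = 0.402870
d₁ = (ln(S/K) + (r+σ²/2)T) / (σ√T) = (ln(130.8/99.37) + (0.0279+0.3359²/2)·1.4385) / 0.402870 = (0.274819 + 0.121286) / 0.402870 = 0.983209
d₂ = d₁ − σ√T = 0.983209 − 0.402870 = 0.580339
e^{−rT} = e^{−0.0279·1.4385} = 0.960661
N(−d₁) = 0.162752,  N(−d₂) = 0.280843
Put price V = K·e^{−rT}·N(−d₂) − S·N(−d₁) = 26.809508 − 21.287997 = 5.521510
φ(d₁) = (1/√(2π))·e^{−d₁²/2} = 0.246033
Θ = −S·φ(d₁)·σ/(2√T) + r·K·e^{−rT}·N(−d₂) = −4.506368 + 0.747985 = -3.758382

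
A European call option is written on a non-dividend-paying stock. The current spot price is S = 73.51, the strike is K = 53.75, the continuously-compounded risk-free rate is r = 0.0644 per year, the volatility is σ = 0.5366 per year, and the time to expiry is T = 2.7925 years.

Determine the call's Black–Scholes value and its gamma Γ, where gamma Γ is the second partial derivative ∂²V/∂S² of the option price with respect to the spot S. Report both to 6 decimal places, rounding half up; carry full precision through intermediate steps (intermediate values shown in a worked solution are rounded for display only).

σ√T = 0.5366·√2.7925 = 0.896700
d₁ = (ln(S/K) + (r+σ²/2)T) / (σ√T) = (ln(73.51/53.75) + (0.0644+0.5366²/2)·2.7925) / 0.896700 = (0.313078 + 0.581873) / 0.896700 = 0.998049
d₂ = d₁ − σ√T = 0.998049 − 0.896700 = 0.101348
e^{−rT} = e^{−0.0644·2.7925} = 0.835406
N(d₁) = 0.840872,  N(d₂) = 0.540363
Call price V = S·N(d₁) − K·e^{−rT}·N(d₂) = 61.812509 − 24.263973 = 37.548536
φ(d₁) = (1/√(2π))·e^{−d₁²/2} = 0.242443
Γ = φ(d₁) / (S·σ·√T) = 0.003678

price = 37.548536
Γ = 0.003678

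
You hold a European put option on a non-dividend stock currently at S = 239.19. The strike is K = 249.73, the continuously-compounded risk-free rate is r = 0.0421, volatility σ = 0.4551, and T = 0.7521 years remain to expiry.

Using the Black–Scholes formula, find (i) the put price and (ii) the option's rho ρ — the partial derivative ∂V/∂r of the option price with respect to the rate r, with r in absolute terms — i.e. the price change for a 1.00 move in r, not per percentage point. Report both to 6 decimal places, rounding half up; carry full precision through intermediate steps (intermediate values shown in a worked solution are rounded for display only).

price = 39.028046
ρ = -107.278194

σ√T = 0.4551·√0.7521 = 0.394680
d₁ = (ln(S/K) + (r+σ²/2)T) / (σ√T) = (ln(239.19/249.73) + (0.0421+0.4551²/2)·0.7521) / 0.394680 = (-0.043122 + 0.109549) / 0.394680 = 0.168307
d₂ = d₁ − σ√T = 0.168307 − 0.394680 = -0.226373
e^{−rT} = e^{−0.0421·0.7521} = 0.968833
N(−d₁) = 0.433171,  N(−d₂) = 0.589544
Put price V = K·e^{−rT}·N(−d₂) − S·N(−d₁) = 142.638205 − 103.610159 = 39.028046
ρ = −K·T·e^{−rT}·N(−d₂) = -107.278194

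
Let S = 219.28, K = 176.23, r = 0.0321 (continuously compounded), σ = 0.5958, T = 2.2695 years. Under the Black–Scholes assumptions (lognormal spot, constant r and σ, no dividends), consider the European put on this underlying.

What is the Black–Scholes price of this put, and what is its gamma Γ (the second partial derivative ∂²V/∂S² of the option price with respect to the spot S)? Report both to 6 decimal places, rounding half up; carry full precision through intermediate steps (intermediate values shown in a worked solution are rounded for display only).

price = 41.856010
Γ = 0.001503

σ√T = 0.5958·√2.2695 = 0.897564
d₁ = (ln(S/K) + (r+σ²/2)T) / (σ√T) = (ln(219.28/176.23) + (0.0321+0.5958²/2)·2.2695) / 0.897564 = (0.218559 + 0.475662) / 0.897564 = 0.773450
d₂ = d₁ − σ√T = 0.773450 − 0.897564 = -0.124114
e^{−rT} = e^{−0.0321·2.2695} = 0.929739
N(−d₁) = 0.219628,  N(−d₂) = 0.549388
Put price V = K·e^{−rT}·N(−d₂) − S·N(−d₁) = 90.016037 − 48.160027 = 41.856010
φ(d₁) = (1/√(2π))·e^{−d₁²/2} = 0.295806
Γ = φ(d₁) / (S·σ·√T) = 0.001503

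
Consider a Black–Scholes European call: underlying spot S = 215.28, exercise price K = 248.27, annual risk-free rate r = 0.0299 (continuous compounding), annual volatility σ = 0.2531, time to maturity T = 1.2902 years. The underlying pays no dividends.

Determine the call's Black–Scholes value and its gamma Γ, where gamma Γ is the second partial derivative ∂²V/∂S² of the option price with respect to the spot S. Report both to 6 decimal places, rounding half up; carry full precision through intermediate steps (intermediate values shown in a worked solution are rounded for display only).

price = 15.823559
Γ = 0.006295

σ√T = 0.2531·√1.2902 = 0.287489
d₁ = (ln(S/K) + (r+σ²/2)T) / (σ√T) = (ln(215.28/248.27) + (0.0299+0.2531²/2)·1.2902) / 0.287489 = (-0.142577 + 0.079902) / 0.287489 = -0.218010
d₂ = d₁ − σ√T = -0.218010 − 0.287489 = -0.505499
e^{−rT} = e^{−0.0299·1.2902} = 0.962158
N(d₁) = 0.413710,  N(d₂) = 0.306604
Call price V = S·N(d₁) − K·e^{−rT}·N(d₂) = 89.063594 − 73.240035 = 15.823559
φ(d₁) = (1/√(2π))·e^{−d₁²/2} = 0.389573
Γ = φ(d₁) / (S·σ·√T) = 0.006295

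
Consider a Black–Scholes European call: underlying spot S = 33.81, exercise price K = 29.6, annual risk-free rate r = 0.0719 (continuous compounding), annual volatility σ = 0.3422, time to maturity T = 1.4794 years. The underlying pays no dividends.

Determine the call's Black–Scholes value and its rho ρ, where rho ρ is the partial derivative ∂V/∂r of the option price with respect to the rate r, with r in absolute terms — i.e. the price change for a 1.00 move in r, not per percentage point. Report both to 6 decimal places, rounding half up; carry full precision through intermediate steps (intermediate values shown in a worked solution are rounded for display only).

σ√T = 0.3422·√1.4794 = 0.416220
d₁ = (ln(S/K) + (r+σ²/2)T) / (σ√T) = (ln(33.81/29.6) + (0.0719+0.3422²/2)·1.4794) / 0.416220 = (0.132982 + 0.192988) / 0.416220 = 0.783169
d₂ = d₁ − σ√T = 0.783169 − 0.416220 = 0.366949
e^{−rT} = e^{−0.0719·1.4794} = 0.899093
N(d₁) = 0.783236,  N(d₂) = 0.643172
Call price V = S·N(d₁) − K·e^{−rT}·N(d₂) = 26.481214 − 17.116823 = 9.364390
ρ = K·T·e^{−rT}·N(d₂) = 25.322628

price = 9.364390
ρ = 25.322628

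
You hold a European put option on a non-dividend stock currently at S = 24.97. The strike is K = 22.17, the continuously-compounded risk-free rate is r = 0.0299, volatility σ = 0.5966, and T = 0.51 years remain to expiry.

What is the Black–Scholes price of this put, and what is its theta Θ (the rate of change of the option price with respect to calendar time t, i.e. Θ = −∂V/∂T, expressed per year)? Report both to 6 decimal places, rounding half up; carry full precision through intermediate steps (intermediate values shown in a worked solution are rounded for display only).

price = 2.571014
Θ = -3.319717

σ√T = 0.5966·√0.51 = 0.426058
d₁ = (ln(S/K) + (r+σ²/2)T) / (σ√T) = (ln(24.97/22.17) + (0.0299+0.5966²/2)·0.51) / 0.426058 = (0.118935 + 0.106012) / 0.426058 = 0.527972
d₂ = d₁ − σ√T = 0.527972 − 0.426058 = 0.101915
e^{−rT} = e^{−0.0299·0.51} = 0.984867
N(−d₁) = 0.298759,  N(−d₂) = 0.459412
Put price V = K·e^{−rT}·N(−d₂) − S·N(−d₁) = 10.031033 − 7.460019 = 2.571014
φ(d₁) = (1/√(2π))·e^{−d₁²/2} = 0.347040
Θ = −S·φ(d₁)·σ/(2√T) + r·K·e^{−rT}·N(−d₂) = −3.619645 + 0.299928 = -3.319717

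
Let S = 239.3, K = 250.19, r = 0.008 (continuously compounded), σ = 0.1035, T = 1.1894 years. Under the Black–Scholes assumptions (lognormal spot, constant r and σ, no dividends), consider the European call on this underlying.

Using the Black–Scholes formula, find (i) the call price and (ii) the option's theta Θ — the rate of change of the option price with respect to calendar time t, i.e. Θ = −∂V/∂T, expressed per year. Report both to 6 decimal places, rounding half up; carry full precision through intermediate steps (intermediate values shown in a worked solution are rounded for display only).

σ√T = 0.1035·√1.1894 = 0.112877
d₁ = (ln(S/K) + (r+σ²/2)T) / (σ√T) = (ln(239.3/250.19) + (0.008+0.1035²/2)·1.1894) / 0.112877 = (-0.044503 + 0.015886) / 0.112877 = -0.253523
d₂ = d₁ − σ√T = -0.253523 − 0.112877 = -0.366400
e^{−rT} = e^{−0.008·1.1894} = 0.990530
N(d₁) = 0.399932,  N(d₂) = 0.357033
Call price V = S·N(d₁) − K·e^{−rT}·N(d₂) = 95.703723 − 88.480250 = 7.223473
φ(d₁) = (1/√(2π))·e^{−d₁²/2} = 0.386325
Θ = −S·φ(d₁)·σ/(2√T) − r·K·e^{−rT}·N(d₂) = −4.386743 − 0.707842 = -5.094585

price = 7.223473
Θ = -5.094585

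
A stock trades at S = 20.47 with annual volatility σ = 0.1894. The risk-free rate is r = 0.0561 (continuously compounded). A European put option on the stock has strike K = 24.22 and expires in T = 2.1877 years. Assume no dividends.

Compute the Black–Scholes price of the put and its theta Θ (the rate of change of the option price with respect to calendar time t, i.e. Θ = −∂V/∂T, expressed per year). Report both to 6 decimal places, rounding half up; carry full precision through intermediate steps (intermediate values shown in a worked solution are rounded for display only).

σ√T = 0.1894·√2.1877 = 0.280139
d₁ = (ln(S/K) + (r+σ²/2)T) / (σ√T) = (ln(20.47/24.22) + (0.0561+0.1894²/2)·2.1877) / 0.280139 = (-0.168218 + 0.161969) / 0.280139 = -0.022308
d₂ = d₁ − σ√T = -0.022308 − 0.280139 = -0.302447
e^{−rT} = e^{−0.0561·2.1877} = 0.884502
N(−d₁) = 0.508899,  N(−d₂) = 0.618844
Put price V = K·e^{−rT}·N(−d₂) − S·N(−d₁) = 13.257288 − 10.417161 = 2.840127
φ(d₁) = (1/√(2π))·e^{−d₁²/2} = 0.398843
Θ = −S·φ(d₁)·σ/(2√T) + r·K·e^{−rT}·N(−d₂) = −0.522728 + 0.743734 = 0.221006

price = 2.840127
Θ = 0.221006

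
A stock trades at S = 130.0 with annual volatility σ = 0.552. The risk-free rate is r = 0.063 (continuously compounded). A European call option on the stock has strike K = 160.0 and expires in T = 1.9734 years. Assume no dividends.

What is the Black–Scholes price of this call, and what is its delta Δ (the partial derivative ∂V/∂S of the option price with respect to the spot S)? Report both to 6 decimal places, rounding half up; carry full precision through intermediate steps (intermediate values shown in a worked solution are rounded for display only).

price = 35.511930
Δ = 0.610367

σ√T = 0.552·√1.9734 = 0.775437
d₁ = (ln(S/K) + (r+σ²/2)T) / (σ√T) = (ln(130.0/160.0) + (0.063+0.552²/2)·1.9734) / 0.775437 = (-0.207639 + 0.424976) / 0.775437 = 0.280276
d₂ = d₁ − σ√T = 0.280276 − 0.775437 = -0.495161
e^{−rT} = e^{−0.063·1.9734} = 0.883093
N(d₁) = 0.610367,  N(d₂) = 0.310243
Call price V = S·N(d₁) − K·e^{−rT}·N(d₂) = 79.347715 − 43.835784 = 35.511930
Δ = N(d₁) = 0.610367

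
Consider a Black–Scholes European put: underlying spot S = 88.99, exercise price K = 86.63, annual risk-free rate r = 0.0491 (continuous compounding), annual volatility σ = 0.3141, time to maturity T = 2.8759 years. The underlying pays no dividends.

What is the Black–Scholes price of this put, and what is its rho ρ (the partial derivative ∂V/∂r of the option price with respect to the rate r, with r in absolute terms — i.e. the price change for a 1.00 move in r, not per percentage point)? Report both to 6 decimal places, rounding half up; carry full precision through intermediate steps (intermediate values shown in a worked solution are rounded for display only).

σ√T = 0.3141·√2.8759 = 0.532666
d₁ = (ln(S/K) + (r+σ²/2)T) / (σ√T) = (ln(88.99/86.63) + (0.0491+0.3141²/2)·2.8759) / 0.532666 = (0.026878 + 0.283073) / 0.532666 = 0.581886
d₂ = d₁ − σ√T = 0.581886 − 0.532666 = 0.049221
e^{−rT} = e^{−0.0491·2.8759} = 0.868310
N(−d₁) = 0.280322,  N(−d₂) = 0.480372
Put price V = K·e^{−rT}·N(−d₂) − S·N(−d₁) = 36.134373 − 24.945822 = 11.188551
ρ = −K·T·e^{−rT}·N(−d₂) = -103.918842

price = 11.188551
ρ = -103.918842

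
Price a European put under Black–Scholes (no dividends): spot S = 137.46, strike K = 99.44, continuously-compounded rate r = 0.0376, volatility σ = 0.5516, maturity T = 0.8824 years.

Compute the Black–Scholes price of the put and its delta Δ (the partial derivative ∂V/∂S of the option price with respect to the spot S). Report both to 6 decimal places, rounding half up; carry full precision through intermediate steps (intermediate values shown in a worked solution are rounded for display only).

price = 8.512428
Δ = -0.171570

σ√T = 0.5516·√0.8824 = 0.518152
d₁ = (ln(S/K) + (r+σ²/2)T) / (σ√T) = (ln(137.46/99.44) + (0.0376+0.5516²/2)·0.8824) / 0.518152 = (0.323779 + 0.167419) / 0.518152 = 0.947980
d₂ = d₁ − σ√T = 0.947980 − 0.518152 = 0.429828
e^{−rT} = e^{−0.0376·0.8824} = 0.967366
N(−d₁) = 0.171570,  N(−d₂) = 0.333660
Put price V = K·e^{−rT}·N(−d₂) − S·N(−d₁) = 32.096425 − 23.583997 = 8.512428
Δ = −N(−d₁) = -0.171570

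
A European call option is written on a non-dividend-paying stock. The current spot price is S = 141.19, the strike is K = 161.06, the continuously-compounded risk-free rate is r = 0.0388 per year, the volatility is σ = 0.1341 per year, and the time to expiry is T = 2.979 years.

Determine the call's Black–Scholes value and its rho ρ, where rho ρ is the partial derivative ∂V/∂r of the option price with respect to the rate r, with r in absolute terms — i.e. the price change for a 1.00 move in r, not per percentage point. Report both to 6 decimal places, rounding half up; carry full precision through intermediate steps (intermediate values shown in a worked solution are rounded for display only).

σ√T = 0.1341·√2.979 = 0.231454
d₁ = (ln(S/K) + (r+σ²/2)T) / (σ√T) = (ln(141.19/161.06) + (0.0388+0.1341²/2)·2.979) / 0.231454 = (-0.131670 + 0.142371) / 0.231454 = 0.046230
d₂ = d₁ − σ√T = 0.046230 − 0.231454 = -0.185224
e^{−rT} = e^{−0.0388·2.979} = 0.890845
N(d₁) = 0.518437,  N(d₂) = 0.426527
Call price V = S·N(d₁) − K·e^{−rT}·N(d₂) = 73.198061 − 61.197836 = 12.000225
ρ = K·T·e^{−rT}·N(d₂) = 182.308353

price = 12.000225
ρ = 182.308353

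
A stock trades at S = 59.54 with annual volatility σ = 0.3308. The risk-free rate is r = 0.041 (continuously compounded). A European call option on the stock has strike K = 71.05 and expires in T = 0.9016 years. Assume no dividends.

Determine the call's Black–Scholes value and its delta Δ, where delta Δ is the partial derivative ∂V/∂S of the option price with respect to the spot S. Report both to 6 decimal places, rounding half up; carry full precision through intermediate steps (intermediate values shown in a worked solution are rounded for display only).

price = 4.291956
Δ = 0.386701

σ√T = 0.3308·√0.9016 = 0.314103
d₁ = (ln(S/K) + (r+σ²/2)T) / (σ√T) = (ln(59.54/71.05) + (0.041+0.3308²/2)·0.9016) / 0.314103 = (-0.176735 + 0.086296) / 0.314103 = -0.287929
d₂ = d₁ − σ√T = -0.287929 − 0.314103 = -0.602032
e^{−rT} = e^{−0.041·0.9016} = 0.963709
N(d₁) = 0.386701,  N(d₂) = 0.273576
Call price V = S·N(d₁) − K·e^{−rT}·N(d₂) = 23.024148 − 18.732192 = 4.291956
Δ = N(d₁) = 0.386701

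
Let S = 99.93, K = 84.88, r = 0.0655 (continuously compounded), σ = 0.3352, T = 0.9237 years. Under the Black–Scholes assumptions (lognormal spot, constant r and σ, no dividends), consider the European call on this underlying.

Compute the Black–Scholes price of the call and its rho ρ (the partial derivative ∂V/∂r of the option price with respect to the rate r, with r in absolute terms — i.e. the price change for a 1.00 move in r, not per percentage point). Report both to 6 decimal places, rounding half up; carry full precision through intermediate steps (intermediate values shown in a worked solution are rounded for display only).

σ√T = 0.3352·√0.9237 = 0.322158
d₁ = (ln(S/K) + (r+σ²/2)T) / (σ√T) = (ln(99.93/84.88) + (0.0655+0.3352²/2)·0.9237) / 0.322158 = (0.163231 + 0.112395) / 0.322158 = 0.855563
d₂ = d₁ − σ√T = 0.855563 − 0.322158 = 0.533405
e^{−rT} = e^{−0.0655·0.9237} = 0.941292
N(d₁) = 0.803880,  N(d₂) = 0.703123
Call price V = S·N(d₁) − K·e^{−rT}·N(d₂) = 80.331751 − 56.177315 = 24.154436
ρ = K·T·e^{−rT}·N(d₂) = 51.890986

price = 24.154436
ρ = 51.890986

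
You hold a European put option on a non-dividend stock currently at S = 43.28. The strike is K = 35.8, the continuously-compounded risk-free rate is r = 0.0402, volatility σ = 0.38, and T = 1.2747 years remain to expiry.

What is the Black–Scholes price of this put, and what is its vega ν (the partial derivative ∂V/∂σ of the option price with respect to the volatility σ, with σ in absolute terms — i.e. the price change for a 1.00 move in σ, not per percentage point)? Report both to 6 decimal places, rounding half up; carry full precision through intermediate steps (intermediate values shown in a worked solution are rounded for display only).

σ√T = 0.38·√1.2747 = 0.429030
d₁ = (ln(S/K) + (r+σ²/2)T) / (σ√T) = (ln(43.28/35.8) + (0.0402+0.38²/2)·1.2747) / 0.429030 = (0.189743 + 0.143276) / 0.429030 = 0.776214
d₂ = d₁ − σ√T = 0.776214 − 0.429030 = 0.347184
e^{−rT} = e^{−0.0402·1.2747} = 0.950048
N(−d₁) = 0.218811,  N(−d₂) = 0.364227
Put price V = K·e^{−rT}·N(−d₂) − S·N(−d₁) = 12.387968 − 9.470154 = 2.917814
φ(d₁) = (1/√(2π))·e^{−d₁²/2} = 0.295173
ν = S·φ(d₁)·√T = 14.423423

price = 2.917814
ν = 14.423423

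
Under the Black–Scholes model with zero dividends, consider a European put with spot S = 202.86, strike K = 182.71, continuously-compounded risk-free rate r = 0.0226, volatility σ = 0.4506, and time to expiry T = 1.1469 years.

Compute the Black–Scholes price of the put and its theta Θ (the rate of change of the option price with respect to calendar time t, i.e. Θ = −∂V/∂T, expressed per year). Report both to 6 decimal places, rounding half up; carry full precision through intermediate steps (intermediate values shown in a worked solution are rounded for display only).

σ√T = 0.4506·√1.1469 = 0.482563
d₁ = (ln(S/K) + (r+σ²/2)T) / (σ√T) = (ln(202.86/182.71) + (0.0226+0.4506²/2)·1.1469) / 0.482563 = (0.104616 + 0.142353) / 0.482563 = 0.511787
d₂ = d₁ − σ√T = 0.511787 − 0.482563 = 0.029224
e^{−rT} = e^{−0.0226·1.1469} = 0.974413
N(−d₁) = 0.304400,  N(−d₂) = 0.488343
Put price V = K·e^{−rT}·N(−d₂) − S·N(−d₁) = 86.942161 − 61.750610 = 25.191552
φ(d₁) = (1/√(2π))·e^{−d₁²/2} = 0.349972
Θ = −S·φ(d₁)·σ/(2√T) + r·K·e^{−rT}·N(−d₂) = −14.935799 + 1.964893 = -12.970906

price = 25.191552
Θ = -12.970906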